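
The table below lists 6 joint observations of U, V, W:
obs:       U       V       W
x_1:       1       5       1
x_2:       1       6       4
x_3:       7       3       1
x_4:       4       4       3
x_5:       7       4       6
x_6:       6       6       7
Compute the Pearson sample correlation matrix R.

Step 1 — column means:
  mean(U) = (1 + 1 + 7 + 4 + 7 + 6) / 6 = 26/6 = 4.3333
  mean(V) = (5 + 6 + 3 + 4 + 4 + 6) / 6 = 28/6 = 4.6667
  mean(W) = (1 + 4 + 1 + 3 + 6 + 7) / 6 = 22/6 = 3.6667

Step 2 — sample variances and covariances s[i,j] = (1/(n-1)) · Σ_k (x_{k,i} - mean_i) · (x_{k,j} - mean_j), with n-1 = 5:
  s[U,U] = ((-3.3333)·(-3.3333) + (-3.3333)·(-3.3333) + (2.6667)·(2.6667) + (-0.3333)·(-0.3333) + (2.6667)·(2.6667) + (1.6667)·(1.6667)) / 5 = 39.3333/5 = 7.8667
  s[U,V] = ((-3.3333)·(0.3333) + (-3.3333)·(1.3333) + (2.6667)·(-1.6667) + (-0.3333)·(-0.6667) + (2.6667)·(-0.6667) + (1.6667)·(1.3333)) / 5 = -9.3333/5 = -1.8667
  s[U,W] = ((-3.3333)·(-2.6667) + (-3.3333)·(0.3333) + (2.6667)·(-2.6667) + (-0.3333)·(-0.6667) + (2.6667)·(2.3333) + (1.6667)·(3.3333)) / 5 = 12.6667/5 = 2.5333
  s[V,V] = ((0.3333)·(0.3333) + (1.3333)·(1.3333) + (-1.6667)·(-1.6667) + (-0.6667)·(-0.6667) + (-0.6667)·(-0.6667) + (1.3333)·(1.3333)) / 5 = 7.3333/5 = 1.4667
  s[V,W] = ((0.3333)·(-2.6667) + (1.3333)·(0.3333) + (-1.6667)·(-2.6667) + (-0.6667)·(-0.6667) + (-0.6667)·(2.3333) + (1.3333)·(3.3333)) / 5 = 7.3333/5 = 1.4667
  s[W,W] = ((-2.6667)·(-2.6667) + (0.3333)·(0.3333) + (-2.6667)·(-2.6667) + (-0.6667)·(-0.6667) + (2.3333)·(2.3333) + (3.3333)·(3.3333)) / 5 = 31.3333/5 = 6.2667
  Sample standard deviations s_i = √(s[i,i]):
  s(U) = √(7.8667) = 2.8048
  s(V) = √(1.4667) = 1.2111
  s(W) = √(6.2667) = 2.5033

Step 3 — r_{ij} = s_{ij} / (s_i · s_j):
  r[U,U] = 1 (diagonal).
  r[U,V] = -1.8667 / (2.8048 · 1.2111) = -1.8667 / 3.3967 = -0.5495
  r[U,W] = 2.5333 / (2.8048 · 2.5033) = 2.5333 / 7.0212 = 0.3608
  r[V,V] = 1 (diagonal).
  r[V,W] = 1.4667 / (1.2111 · 2.5033) = 1.4667 / 3.0317 = 0.4838
  r[W,W] = 1 (diagonal).

R is symmetric with unit diagonal. Assembling:

R = [[1, -0.5495, 0.3608],
 [-0.5495, 1, 0.4838],
 [0.3608, 0.4838, 1]]


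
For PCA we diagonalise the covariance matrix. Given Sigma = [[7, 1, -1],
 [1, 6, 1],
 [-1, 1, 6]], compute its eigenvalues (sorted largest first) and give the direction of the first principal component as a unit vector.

Step 1 — characteristic polynomial p(λ) = det(λI - Sigma) = λ³ - tr·λ² + c_1·λ - det, where tr = trace, c_1 = sum of the principal 2×2 minors, det = det(Sigma):
  tr = 7 + 6 + 6 = 19,
  c_1 = (7·6 - (1)²) + (7·6 - (-1)²) + (6·6 - (1)²) = 41 + 41 + 35 = 117,
  det = 7·(6·6 - (1)²) - (1)·((1)·6 - (1)·(-1)) + (-1)·((1)·(1) - 6·(-1)) = 7·(35) - (1)·(7) + (-1)·(7) = 231.
  So p(λ) = λ³ - 19λ² + 117λ - 231.
Step 2 — look for an integer root (rational root theorem: any rational root is an integer divisor of 231). Testing λ = 7:
  p(7) = 343 - 931 + 819 - 231 = 0  ✓
  Dividing out (λ - 7): p(λ) = (λ - 7)(λ² - 12λ + 33).
Step 3 — remaining eigenvalues from the quadratic λ² - 12λ + 33 = 0:
  Δ = 12² - 4·33 = 144 - 132 = 12,  λ = (12 ± √12)/2 = (12 ± 3.4641)/2 ≈ 7.7321 or 4.2679.
  Sorted: λ_1 = 7.7321,  λ_2 = 7,  λ_3 = 4.2679  (check: sum = 19 = tr ✓).

Step 4 — unit eigenvector for λ_1 ≈ 7.7321: v spans the null space of (Sigma - λ_1 I), whose rows are
  r_1 = (-0.7321, 1, -1),  r_2 = (1, -1.7321, 1),  r_3 = (-1, 1, -1.7321).
  v is orthogonal to every row, so take v ∝ r_1 × r_2 = ((1)·(1) - (-1)·(-1.7321), (-1)·(1) - (-0.7321)·(1), (-0.7321)·(-1.7321) - (1)·(1)) ≈ (-0.7321, -0.2679, 0.2679).
  Rescale (multiply by -1 so the first nonzero entry is positive): u = (0.7321, 0.2679, -0.2679).
  ||u|| = √((0.7321)² + (0.2679)² + (-0.2679)²) = √(0.6795) ≈ 0.8243,  v_1 = u/||u|| ≈ (0.8881, 0.3251, -0.3251) (||v_1|| = 1).

λ_1 = 7.7321,  λ_2 = 7,  λ_3 = 4.2679;  v_1 ≈ (0.8881, 0.3251, -0.3251)


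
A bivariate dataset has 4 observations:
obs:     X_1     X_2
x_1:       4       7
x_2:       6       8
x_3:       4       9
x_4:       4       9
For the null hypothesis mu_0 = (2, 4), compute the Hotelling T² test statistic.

Step 1 — sample mean vector:
  mean(X_1) = (4 + 6 + 4 + 4) / 4 = 18/4 = 4.5
  mean(X_2) = (7 + 8 + 9 + 9) / 4 = 33/4 = 8.25
  x̄ = (4.5, 8.25),  deviation x̄ - mu_0 = (4.5, 8.25) - (2, 4) = (2.5, 4.25).

Step 2 — sample covariance matrix, S[i,j] = (1/(n-1)) · Σ_k (x_{k,i} - mean_i) · (x_{k,j} - mean_j), divisor n-1 = 3:
  S[X_1,X_1] = ((-0.5)·(-0.5) + (1.5)·(1.5) + (-0.5)·(-0.5) + (-0.5)·(-0.5)) / 3 = 3/3 = 1
  S[X_1,X_2] = ((-0.5)·(-1.25) + (1.5)·(-0.25) + (-0.5)·(0.75) + (-0.5)·(0.75)) / 3 = -0.5/3 = -0.1667
  S[X_2,X_2] = ((-1.25)·(-1.25) + (-0.25)·(-0.25) + (0.75)·(0.75) + (0.75)·(0.75)) / 3 = 2.75/3 = 0.9167
  S = [[1, -0.1667],
 [-0.1667, 0.9167]].

Step 3 — invert S. det(S) = 1·0.9167 - (-0.1667)² = 0.8889.
  S^{-1} = (1/det) · [[d, -b], [-b, a]] = [[1.0312, 0.1875],
 [0.1875, 1.125]].

Step 4 — quadratic form (x̄ - mu_0)^T · S^{-1} · (x̄ - mu_0):
  S^{-1} · (x̄ - mu_0) = (3.375, 5.25),
  (x̄ - mu_0)^T · [...] = (2.5)·(3.375) + (4.25)·(5.25) = 30.75.

Step 5 — scale by n: T² = 4 · 30.75 = 123.

T² ≈ 123


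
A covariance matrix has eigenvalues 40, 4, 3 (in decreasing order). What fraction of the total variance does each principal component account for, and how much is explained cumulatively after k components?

Step 1 — total variance = trace(Sigma) = Σ λ_i = 40 + 4 + 3 = 47.

Step 2 — fraction explained by component i = λ_i / Σ λ:
  PC1: 40/47 = 0.8511
  PC2: 4/47 = 0.0851
  PC3: 3/47 = 0.0638

Step 3 — cumulative fraction after k components = (λ_1 + ... + λ_k) / Σ λ:
  k = 1: 40/47 = 0.8511
  k = 2: (40 + 4)/47 = 44/47 = 0.9362
  k = 3: (40 + 4 + 3)/47 = 47/47 = 1

Summary (fraction, with percent):

explained: PC1 0.8511 (85.11%), PC2 0.0851 (8.51%), PC3 0.0638 (6.38%);  cumulative: 0.8511, 0.9362, 1


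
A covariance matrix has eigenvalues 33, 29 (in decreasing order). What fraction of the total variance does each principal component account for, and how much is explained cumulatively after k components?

Step 1 — total variance = trace(Sigma) = Σ λ_i = 33 + 29 = 62.

Step 2 — fraction explained by component i = λ_i / Σ λ:
  PC1: 33/62 = 0.5323
  PC2: 29/62 = 0.4677

Step 3 — cumulative fraction after k components = (λ_1 + ... + λ_k) / Σ λ:
  k = 1: 33/62 = 0.5323
  k = 2: (33 + 29)/62 = 62/62 = 1

Summary (fraction, with percent):

explained: PC1 0.5323 (53.23%), PC2 0.4677 (46.77%);  cumulative: 0.5323, 1


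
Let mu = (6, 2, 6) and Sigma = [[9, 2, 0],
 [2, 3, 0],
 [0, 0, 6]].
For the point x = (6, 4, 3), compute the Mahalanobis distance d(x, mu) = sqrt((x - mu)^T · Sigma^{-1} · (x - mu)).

Step 1 — centre the observation: (x - mu) = (0, 2, -3).

Step 2 — invert Sigma (cofactor / det for 3×3, or solve directly):
  Sigma^{-1} = [[0.1304, -0.087, 0],
 [-0.087, 0.3913, 0],
 [0, 0, 0.1667]].

Step 3 — form the quadratic (x - mu)^T · Sigma^{-1} · (x - mu):
  Sigma^{-1} · (x - mu) = (-0.1739, 0.7826, -0.5).
  (x - mu)^T · [Sigma^{-1} · (x - mu)] = (0)·(-0.1739) + (2)·(0.7826) + (-3)·(-0.5) = 3.0652.

Step 4 — take square root: d = √(3.0652) ≈ 1.7508.

d(x, mu) = √(3.0652) ≈ 1.7508


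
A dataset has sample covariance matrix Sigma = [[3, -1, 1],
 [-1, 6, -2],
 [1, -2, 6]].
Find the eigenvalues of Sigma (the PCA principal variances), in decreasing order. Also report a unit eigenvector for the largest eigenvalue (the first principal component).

Step 1 — characteristic polynomial p(λ) = det(λI - Sigma) = λ³ - tr·λ² + c_1·λ - det, where tr = trace, c_1 = sum of the principal 2×2 minors, det = det(Sigma):
  tr = 3 + 6 + 6 = 15,
  c_1 = (3·6 - (-1)²) + (3·6 - (1)²) + (6·6 - (-2)²) = 17 + 17 + 32 = 66,
  det = 3·(6·6 - (-2)²) - (-1)·((-1)·6 - (-2)·(1)) + (1)·((-1)·(-2) - 6·(1)) = 3·(32) - (-1)·(-4) + (1)·(-4) = 88.
  So p(λ) = λ³ - 15λ² + 66λ - 88.
Step 2 — look for an integer root (rational root theorem: any rational root is an integer divisor of 88). Testing λ = 4:
  p(4) = 64 - 240 + 264 - 88 = 0  ✓
  Dividing out (λ - 4): p(λ) = (λ - 4)(λ² - 11λ + 22).
Step 3 — remaining eigenvalues from the quadratic λ² - 11λ + 22 = 0:
  Δ = 11² - 4·22 = 121 - 88 = 33,  λ = (11 ± √33)/2 = (11 ± 5.7446)/2 ≈ 8.3723 or 2.6277.
  Sorted: λ_1 = 8.3723,  λ_2 = 4,  λ_3 = 2.6277  (check: sum = 15 = tr ✓).

Step 4 — unit eigenvector for λ_1 ≈ 8.3723: v spans the null space of (Sigma - λ_1 I), whose rows are
  r_1 = (-5.3723, -1, 1),  r_2 = (-1, -2.3723, -2),  r_3 = (1, -2, -2.3723).
  v is orthogonal to every row, so take v ∝ r_1 × r_2 = ((-1)·(-2) - (1)·(-2.3723), (1)·(-1) - (-5.3723)·(-2), (-5.3723)·(-2.3723) - (-1)·(-1)) ≈ (4.3723, -11.7446, 11.7446).
  Let u = (4.3723, -11.7446, 11.7446).
  ||u|| = √((4.3723)² + (-11.7446)² + (11.7446)²) = √(294.9863) ≈ 17.1752,  v_1 = u/||u|| ≈ (0.2546, -0.6838, 0.6838) (||v_1|| = 1).

λ_1 = 8.3723,  λ_2 = 4,  λ_3 = 2.6277;  v_1 ≈ (0.2546, -0.6838, 0.6838)


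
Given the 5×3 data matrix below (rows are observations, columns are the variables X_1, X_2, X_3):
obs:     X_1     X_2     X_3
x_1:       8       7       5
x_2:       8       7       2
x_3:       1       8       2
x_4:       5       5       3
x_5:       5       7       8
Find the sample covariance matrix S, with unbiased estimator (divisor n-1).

Step 1 — column means:
  mean(X_1) = (8 + 8 + 1 + 5 + 5) / 5 = 27/5 = 5.4
  mean(X_2) = (7 + 7 + 8 + 5 + 7) / 5 = 34/5 = 6.8
  mean(X_3) = (5 + 2 + 2 + 3 + 8) / 5 = 20/5 = 4

Step 2 — sample covariance S[i,j] = (1/(n-1)) · Σ_k (x_{k,i} - mean_i) · (x_{k,j} - mean_j), with n-1 = 4.
  S[X_1,X_1] = ((2.6)·(2.6) + (2.6)·(2.6) + (-4.4)·(-4.4) + (-0.4)·(-0.4) + (-0.4)·(-0.4)) / 4 = 33.2/4 = 8.3
  S[X_1,X_2] = ((2.6)·(0.2) + (2.6)·(0.2) + (-4.4)·(1.2) + (-0.4)·(-1.8) + (-0.4)·(0.2)) / 4 = -3.6/4 = -0.9
  S[X_1,X_3] = ((2.6)·(1) + (2.6)·(-2) + (-4.4)·(-2) + (-0.4)·(-1) + (-0.4)·(4)) / 4 = 5/4 = 1.25
  S[X_2,X_2] = ((0.2)·(0.2) + (0.2)·(0.2) + (1.2)·(1.2) + (-1.8)·(-1.8) + (0.2)·(0.2)) / 4 = 4.8/4 = 1.2
  S[X_2,X_3] = ((0.2)·(1) + (0.2)·(-2) + (1.2)·(-2) + (-1.8)·(-1) + (0.2)·(4)) / 4 = 0/4 = 0
  S[X_3,X_3] = ((1)·(1) + (-2)·(-2) + (-2)·(-2) + (-1)·(-1) + (4)·(4)) / 4 = 26/4 = 6.5

S is symmetric (S[j,i] = S[i,j]). Assembling:

S = [[8.3, -0.9, 1.25],
 [-0.9, 1.2, 0],
 [1.25, 0, 6.5]]


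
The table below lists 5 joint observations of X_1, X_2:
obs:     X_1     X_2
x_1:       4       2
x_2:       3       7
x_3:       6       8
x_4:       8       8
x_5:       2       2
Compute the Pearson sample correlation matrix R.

Step 1 — column means:
  mean(X_1) = (4 + 3 + 6 + 8 + 2) / 5 = 23/5 = 4.6
  mean(X_2) = (2 + 7 + 8 + 8 + 2) / 5 = 27/5 = 5.4

Step 2 — sample variances and covariances s[i,j] = (1/(n-1)) · Σ_k (x_{k,i} - mean_i) · (x_{k,j} - mean_j), with n-1 = 4:
  s[X_1,X_1] = ((-0.6)·(-0.6) + (-1.6)·(-1.6) + (1.4)·(1.4) + (3.4)·(3.4) + (-2.6)·(-2.6)) / 4 = 23.2/4 = 5.8
  s[X_1,X_2] = ((-0.6)·(-3.4) + (-1.6)·(1.6) + (1.4)·(2.6) + (3.4)·(2.6) + (-2.6)·(-3.4)) / 4 = 20.8/4 = 5.2
  s[X_2,X_2] = ((-3.4)·(-3.4) + (1.6)·(1.6) + (2.6)·(2.6) + (2.6)·(2.6) + (-3.4)·(-3.4)) / 4 = 39.2/4 = 9.8
  Sample standard deviations s_i = √(s[i,i]):
  s(X_1) = √(5.8) = 2.4083
  s(X_2) = √(9.8) = 3.1305

Step 3 — r_{ij} = s_{ij} / (s_i · s_j):
  r[X_1,X_1] = 1 (diagonal).
  r[X_1,X_2] = 5.2 / (2.4083 · 3.1305) = 5.2 / 7.5392 = 0.6897
  r[X_2,X_2] = 1 (diagonal).

R is symmetric with unit diagonal. Assembling:

R = [[1, 0.6897],
 [0.6897, 1]]


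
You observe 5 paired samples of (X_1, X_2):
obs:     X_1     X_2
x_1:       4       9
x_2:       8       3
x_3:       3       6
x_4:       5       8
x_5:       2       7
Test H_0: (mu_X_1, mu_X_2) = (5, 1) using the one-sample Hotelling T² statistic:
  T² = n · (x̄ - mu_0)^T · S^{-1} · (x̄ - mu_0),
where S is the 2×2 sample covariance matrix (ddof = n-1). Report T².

Step 1 — sample mean vector:
  mean(X_1) = (4 + 8 + 3 + 5 + 2) / 5 = 22/5 = 4.4
  mean(X_2) = (9 + 3 + 6 + 8 + 7) / 5 = 33/5 = 6.6
  x̄ = (4.4, 6.6),  deviation x̄ - mu_0 = (4.4, 6.6) - (5, 1) = (-0.6, 5.6).

Step 2 — sample covariance matrix, S[i,j] = (1/(n-1)) · Σ_k (x_{k,i} - mean_i) · (x_{k,j} - mean_j), divisor n-1 = 4:
  S[X_1,X_1] = ((-0.4)·(-0.4) + (3.6)·(3.6) + (-1.4)·(-1.4) + (0.6)·(0.6) + (-2.4)·(-2.4)) / 4 = 21.2/4 = 5.3
  S[X_1,X_2] = ((-0.4)·(2.4) + (3.6)·(-3.6) + (-1.4)·(-0.6) + (0.6)·(1.4) + (-2.4)·(0.4)) / 4 = -13.2/4 = -3.3
  S[X_2,X_2] = ((2.4)·(2.4) + (-3.6)·(-3.6) + (-0.6)·(-0.6) + (1.4)·(1.4) + (0.4)·(0.4)) / 4 = 21.2/4 = 5.3
  S = [[5.3, -3.3],
 [-3.3, 5.3]].

Step 3 — invert S. det(S) = 5.3·5.3 - (-3.3)² = 17.2.
  S^{-1} = (1/det) · [[d, -b], [-b, a]] = [[0.3081, 0.1919],
 [0.1919, 0.3081]].

Step 4 — quadratic form (x̄ - mu_0)^T · S^{-1} · (x̄ - mu_0):
  S^{-1} · (x̄ - mu_0) = (0.8895, 1.6105),
  (x̄ - mu_0)^T · [...] = (-0.6)·(0.8895) + (5.6)·(1.6105) = 8.4849.

Step 5 — scale by n: T² = 5 · 8.4849 = 42.4244.

T² ≈ 42.4244


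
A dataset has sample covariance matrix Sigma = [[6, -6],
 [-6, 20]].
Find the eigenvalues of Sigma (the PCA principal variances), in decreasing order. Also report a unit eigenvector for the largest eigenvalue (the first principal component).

Step 1 — characteristic polynomial of 2×2 Sigma:
  det(Sigma - λI) = λ² - trace · λ + det = 0.
  trace = 6 + 20 = 26, det = 6·20 - (-6)² = 84.
Step 2 — discriminant:
  Δ = trace² - 4·det = 676 - 336 = 340.
Step 3 — eigenvalues:
  λ = (trace ± √Δ)/2 = (26 ± 18.4391)/2,
  λ_1 = 22.2195,  λ_2 = 3.7805.

Step 4 — unit eigenvector for λ_1: solve (Sigma - λ_1 I)v = 0. First row:
  (6 - 22.2195)·v_x + (-6)·v_y = 0, i.e. (-16.2195)·v_x + (-6)·v_y = 0,
  so v ∝ (b, λ_1 - a) = (-6, 16.2195); multiply by -1 so the first entry is positive: u = (6, -16.2195).
  ||u|| = √((6)² + (-16.2195)²) = √(299.0736) ≈ 17.2937,
  v_1 = u/||u|| ≈ (0.3469, -0.9379) (||v_1|| = 1).

λ_1 = 22.2195,  λ_2 = 3.7805;  v_1 ≈ (0.3469, -0.9379)


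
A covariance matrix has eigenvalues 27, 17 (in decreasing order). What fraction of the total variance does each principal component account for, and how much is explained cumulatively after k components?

Step 1 — total variance = trace(Sigma) = Σ λ_i = 27 + 17 = 44.

Step 2 — fraction explained by component i = λ_i / Σ λ:
  PC1: 27/44 = 0.6136
  PC2: 17/44 = 0.3864

Step 3 — cumulative fraction after k components = (λ_1 + ... + λ_k) / Σ λ:
  k = 1: 27/44 = 0.6136
  k = 2: (27 + 17)/44 = 44/44 = 1

Summary (fraction, with percent):

explained: PC1 0.6136 (61.36%), PC2 0.3864 (38.64%);  cumulative: 0.6136, 1


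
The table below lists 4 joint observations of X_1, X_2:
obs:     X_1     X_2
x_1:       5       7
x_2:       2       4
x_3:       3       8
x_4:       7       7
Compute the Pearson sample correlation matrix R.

Step 1 — column means:
  mean(X_1) = (5 + 2 + 3 + 7) / 4 = 17/4 = 4.25
  mean(X_2) = (7 + 4 + 8 + 7) / 4 = 26/4 = 6.5

Step 2 — sample variances and covariances s[i,j] = (1/(n-1)) · Σ_k (x_{k,i} - mean_i) · (x_{k,j} - mean_j), with n-1 = 3:
  s[X_1,X_1] = ((0.75)·(0.75) + (-2.25)·(-2.25) + (-1.25)·(-1.25) + (2.75)·(2.75)) / 3 = 14.75/3 = 4.9167
  s[X_1,X_2] = ((0.75)·(0.5) + (-2.25)·(-2.5) + (-1.25)·(1.5) + (2.75)·(0.5)) / 3 = 5.5/3 = 1.8333
  s[X_2,X_2] = ((0.5)·(0.5) + (-2.5)·(-2.5) + (1.5)·(1.5) + (0.5)·(0.5)) / 3 = 9/3 = 3
  Sample standard deviations s_i = √(s[i,i]):
  s(X_1) = √(4.9167) = 2.2174
  s(X_2) = √(3) = 1.7321

Step 3 — r_{ij} = s_{ij} / (s_i · s_j):
  r[X_1,X_1] = 1 (diagonal).
  r[X_1,X_2] = 1.8333 / (2.2174 · 1.7321) = 1.8333 / 3.8406 = 0.4774
  r[X_2,X_2] = 1 (diagonal).

R is symmetric with unit diagonal. Assembling:

R = [[1, 0.4774],
 [0.4774, 1]]


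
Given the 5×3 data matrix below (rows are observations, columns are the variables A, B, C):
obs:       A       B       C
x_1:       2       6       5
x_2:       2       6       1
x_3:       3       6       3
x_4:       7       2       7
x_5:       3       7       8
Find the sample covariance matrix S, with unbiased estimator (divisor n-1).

Step 1 — column means:
  mean(A) = (2 + 2 + 3 + 7 + 3) / 5 = 17/5 = 3.4
  mean(B) = (6 + 6 + 6 + 2 + 7) / 5 = 27/5 = 5.4
  mean(C) = (5 + 1 + 3 + 7 + 8) / 5 = 24/5 = 4.8

Step 2 — sample covariance S[i,j] = (1/(n-1)) · Σ_k (x_{k,i} - mean_i) · (x_{k,j} - mean_j), with n-1 = 4.
  S[A,A] = ((-1.4)·(-1.4) + (-1.4)·(-1.4) + (-0.4)·(-0.4) + (3.6)·(3.6) + (-0.4)·(-0.4)) / 4 = 17.2/4 = 4.3
  S[A,B] = ((-1.4)·(0.6) + (-1.4)·(0.6) + (-0.4)·(0.6) + (3.6)·(-3.4) + (-0.4)·(1.6)) / 4 = -14.8/4 = -3.7
  S[A,C] = ((-1.4)·(0.2) + (-1.4)·(-3.8) + (-0.4)·(-1.8) + (3.6)·(2.2) + (-0.4)·(3.2)) / 4 = 12.4/4 = 3.1
  S[B,B] = ((0.6)·(0.6) + (0.6)·(0.6) + (0.6)·(0.6) + (-3.4)·(-3.4) + (1.6)·(1.6)) / 4 = 15.2/4 = 3.8
  S[B,C] = ((0.6)·(0.2) + (0.6)·(-3.8) + (0.6)·(-1.8) + (-3.4)·(2.2) + (1.6)·(3.2)) / 4 = -5.6/4 = -1.4
  S[C,C] = ((0.2)·(0.2) + (-3.8)·(-3.8) + (-1.8)·(-1.8) + (2.2)·(2.2) + (3.2)·(3.2)) / 4 = 32.8/4 = 8.2

S is symmetric (S[j,i] = S[i,j]). Assembling:

S = [[4.3, -3.7, 3.1],
 [-3.7, 3.8, -1.4],
 [3.1, -1.4, 8.2]]


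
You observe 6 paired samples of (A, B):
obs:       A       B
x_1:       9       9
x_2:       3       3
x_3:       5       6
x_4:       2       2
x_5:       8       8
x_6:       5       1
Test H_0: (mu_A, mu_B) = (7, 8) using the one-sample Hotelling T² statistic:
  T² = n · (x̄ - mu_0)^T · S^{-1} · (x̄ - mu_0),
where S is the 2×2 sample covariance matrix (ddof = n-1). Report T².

Step 1 — sample mean vector:
  mean(A) = (9 + 3 + 5 + 2 + 8 + 5) / 6 = 32/6 = 5.3333
  mean(B) = (9 + 3 + 6 + 2 + 8 + 1) / 6 = 29/6 = 4.8333
  x̄ = (5.3333, 4.8333),  deviation x̄ - mu_0 = (5.3333, 4.8333) - (7, 8) = (-1.6667, -3.1667).

Step 2 — sample covariance matrix, S[i,j] = (1/(n-1)) · Σ_k (x_{k,i} - mean_i) · (x_{k,j} - mean_j), divisor n-1 = 5:
  S[A,A] = ((3.6667)·(3.6667) + (-2.3333)·(-2.3333) + (-0.3333)·(-0.3333) + (-3.3333)·(-3.3333) + (2.6667)·(2.6667) + (-0.3333)·(-0.3333)) / 5 = 37.3333/5 = 7.4667
  S[A,B] = ((3.6667)·(4.1667) + (-2.3333)·(-1.8333) + (-0.3333)·(1.1667) + (-3.3333)·(-2.8333) + (2.6667)·(3.1667) + (-0.3333)·(-3.8333)) / 5 = 38.3333/5 = 7.6667
  S[B,B] = ((4.1667)·(4.1667) + (-1.8333)·(-1.8333) + (1.1667)·(1.1667) + (-2.8333)·(-2.8333) + (3.1667)·(3.1667) + (-3.8333)·(-3.8333)) / 5 = 54.8333/5 = 10.9667
  S = [[7.4667, 7.6667],
 [7.6667, 10.9667]].

Step 3 — invert S. det(S) = 7.4667·10.9667 - (7.6667)² = 23.1067.
  S^{-1} = (1/det) · [[d, -b], [-b, a]] = [[0.4746, -0.3318],
 [-0.3318, 0.3231]].

Step 4 — quadratic form (x̄ - mu_0)^T · S^{-1} · (x̄ - mu_0):
  S^{-1} · (x̄ - mu_0) = (0.2597, -0.4703),
  (x̄ - mu_0)^T · [...] = (-1.6667)·(0.2597) + (-3.1667)·(-0.4703) = 1.0565.

Step 5 — scale by n: T² = 6 · 1.0565 = 6.3387.

T² ≈ 6.3387


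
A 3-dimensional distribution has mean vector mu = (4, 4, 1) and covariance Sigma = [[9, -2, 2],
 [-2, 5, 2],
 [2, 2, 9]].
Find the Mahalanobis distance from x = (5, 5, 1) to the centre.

Step 1 — centre the observation: (x - mu) = (1, 1, 0).

Step 2 — invert Sigma (cofactor / det for 3×3, or solve directly):
  Sigma^{-1} = [[0.138, 0.0741, -0.0471],
 [0.0741, 0.2593, -0.0741],
 [-0.0471, -0.0741, 0.138]].

Step 3 — form the quadratic (x - mu)^T · Sigma^{-1} · (x - mu):
  Sigma^{-1} · (x - mu) = (0.2121, 0.3333, -0.1212).
  (x - mu)^T · [Sigma^{-1} · (x - mu)] = (1)·(0.2121) + (1)·(0.3333) + (0)·(-0.1212) = 0.5455.

Step 4 — take square root: d = √(0.5455) ≈ 0.7385.

d(x, mu) = √(0.5455) ≈ 0.7385


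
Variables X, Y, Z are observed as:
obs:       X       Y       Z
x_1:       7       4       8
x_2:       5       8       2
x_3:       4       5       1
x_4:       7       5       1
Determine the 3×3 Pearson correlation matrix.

Step 1 — column means:
  mean(X) = (7 + 5 + 4 + 7) / 4 = 23/4 = 5.75
  mean(Y) = (4 + 8 + 5 + 5) / 4 = 22/4 = 5.5
  mean(Z) = (8 + 2 + 1 + 1) / 4 = 12/4 = 3

Step 2 — sample variances and covariances s[i,j] = (1/(n-1)) · Σ_k (x_{k,i} - mean_i) · (x_{k,j} - mean_j), with n-1 = 3:
  s[X,X] = ((1.25)·(1.25) + (-0.75)·(-0.75) + (-1.75)·(-1.75) + (1.25)·(1.25)) / 3 = 6.75/3 = 2.25
  s[X,Y] = ((1.25)·(-1.5) + (-0.75)·(2.5) + (-1.75)·(-0.5) + (1.25)·(-0.5)) / 3 = -3.5/3 = -1.1667
  s[X,Z] = ((1.25)·(5) + (-0.75)·(-1) + (-1.75)·(-2) + (1.25)·(-2)) / 3 = 8/3 = 2.6667
  s[Y,Y] = ((-1.5)·(-1.5) + (2.5)·(2.5) + (-0.5)·(-0.5) + (-0.5)·(-0.5)) / 3 = 9/3 = 3
  s[Y,Z] = ((-1.5)·(5) + (2.5)·(-1) + (-0.5)·(-2) + (-0.5)·(-2)) / 3 = -8/3 = -2.6667
  s[Z,Z] = ((5)·(5) + (-1)·(-1) + (-2)·(-2) + (-2)·(-2)) / 3 = 34/3 = 11.3333
  Sample standard deviations s_i = √(s[i,i]):
  s(X) = √(2.25) = 1.5
  s(Y) = √(3) = 1.7321
  s(Z) = √(11.3333) = 3.3665

Step 3 — r_{ij} = s_{ij} / (s_i · s_j):
  r[X,X] = 1 (diagonal).
  r[X,Y] = -1.1667 / (1.5 · 1.7321) = -1.1667 / 2.5981 = -0.4491
  r[X,Z] = 2.6667 / (1.5 · 3.3665) = 2.6667 / 5.0498 = 0.5281
  r[Y,Y] = 1 (diagonal).
  r[Y,Z] = -2.6667 / (1.7321 · 3.3665) = -2.6667 / 5.831 = -0.4573
  r[Z,Z] = 1 (diagonal).

R is symmetric with unit diagonal. Assembling:

R = [[1, -0.4491, 0.5281],
 [-0.4491, 1, -0.4573],
 [0.5281, -0.4573, 1]]


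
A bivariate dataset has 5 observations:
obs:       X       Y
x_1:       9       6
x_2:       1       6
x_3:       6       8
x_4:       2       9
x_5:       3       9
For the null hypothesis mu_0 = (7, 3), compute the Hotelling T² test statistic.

Step 1 — sample mean vector:
  mean(X) = (9 + 1 + 6 + 2 + 3) / 5 = 21/5 = 4.2
  mean(Y) = (6 + 6 + 8 + 9 + 9) / 5 = 38/5 = 7.6
  x̄ = (4.2, 7.6),  deviation x̄ - mu_0 = (4.2, 7.6) - (7, 3) = (-2.8, 4.6).

Step 2 — sample covariance matrix, S[i,j] = (1/(n-1)) · Σ_k (x_{k,i} - mean_i) · (x_{k,j} - mean_j), divisor n-1 = 4:
  S[X,X] = ((4.8)·(4.8) + (-3.2)·(-3.2) + (1.8)·(1.8) + (-2.2)·(-2.2) + (-1.2)·(-1.2)) / 4 = 42.8/4 = 10.7
  S[X,Y] = ((4.8)·(-1.6) + (-3.2)·(-1.6) + (1.8)·(0.4) + (-2.2)·(1.4) + (-1.2)·(1.4)) / 4 = -6.6/4 = -1.65
  S[Y,Y] = ((-1.6)·(-1.6) + (-1.6)·(-1.6) + (0.4)·(0.4) + (1.4)·(1.4) + (1.4)·(1.4)) / 4 = 9.2/4 = 2.3
  S = [[10.7, -1.65],
 [-1.65, 2.3]].

Step 3 — invert S. det(S) = 10.7·2.3 - (-1.65)² = 21.8875.
  S^{-1} = (1/det) · [[d, -b], [-b, a]] = [[0.1051, 0.0754],
 [0.0754, 0.4889]].

Step 4 — quadratic form (x̄ - mu_0)^T · S^{-1} · (x̄ - mu_0):
  S^{-1} · (x̄ - mu_0) = (0.0525, 2.0377),
  (x̄ - mu_0)^T · [...] = (-2.8)·(0.0525) + (4.6)·(2.0377) = 9.2263.

Step 5 — scale by n: T² = 5 · 9.2263 = 46.1314.

T² ≈ 46.1314


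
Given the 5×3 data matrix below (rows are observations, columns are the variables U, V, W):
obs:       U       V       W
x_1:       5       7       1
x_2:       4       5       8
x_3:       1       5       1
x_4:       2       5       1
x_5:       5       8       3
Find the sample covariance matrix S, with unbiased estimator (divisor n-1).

Step 1 — column means:
  mean(U) = (5 + 4 + 1 + 2 + 5) / 5 = 17/5 = 3.4
  mean(V) = (7 + 5 + 5 + 5 + 8) / 5 = 30/5 = 6
  mean(W) = (1 + 8 + 1 + 1 + 3) / 5 = 14/5 = 2.8

Step 2 — sample covariance S[i,j] = (1/(n-1)) · Σ_k (x_{k,i} - mean_i) · (x_{k,j} - mean_j), with n-1 = 4.
  S[U,U] = ((1.6)·(1.6) + (0.6)·(0.6) + (-2.4)·(-2.4) + (-1.4)·(-1.4) + (1.6)·(1.6)) / 4 = 13.2/4 = 3.3
  S[U,V] = ((1.6)·(1) + (0.6)·(-1) + (-2.4)·(-1) + (-1.4)·(-1) + (1.6)·(2)) / 4 = 8/4 = 2
  S[U,W] = ((1.6)·(-1.8) + (0.6)·(5.2) + (-2.4)·(-1.8) + (-1.4)·(-1.8) + (1.6)·(0.2)) / 4 = 7.4/4 = 1.85
  S[V,V] = ((1)·(1) + (-1)·(-1) + (-1)·(-1) + (-1)·(-1) + (2)·(2)) / 4 = 8/4 = 2
  S[V,W] = ((1)·(-1.8) + (-1)·(5.2) + (-1)·(-1.8) + (-1)·(-1.8) + (2)·(0.2)) / 4 = -3/4 = -0.75
  S[W,W] = ((-1.8)·(-1.8) + (5.2)·(5.2) + (-1.8)·(-1.8) + (-1.8)·(-1.8) + (0.2)·(0.2)) / 4 = 36.8/4 = 9.2

S is symmetric (S[j,i] = S[i,j]). Assembling:

S = [[3.3, 2, 1.85],
 [2, 2, -0.75],
 [1.85, -0.75, 9.2]]


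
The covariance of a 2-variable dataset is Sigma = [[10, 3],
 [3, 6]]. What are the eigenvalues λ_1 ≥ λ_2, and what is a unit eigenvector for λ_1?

Step 1 — characteristic polynomial of 2×2 Sigma:
  det(Sigma - λI) = λ² - trace · λ + det = 0.
  trace = 10 + 6 = 16, det = 10·6 - (3)² = 51.
Step 2 — discriminant:
  Δ = trace² - 4·det = 256 - 204 = 52.
Step 3 — eigenvalues:
  λ = (trace ± √Δ)/2 = (16 ± 7.2111)/2,
  λ_1 = 11.6056,  λ_2 = 4.3944.

Step 4 — unit eigenvector for λ_1: solve (Sigma - λ_1 I)v = 0. First row:
  (10 - 11.6056)·v_x + (3)·v_y = 0, i.e. (-1.6056)·v_x + (3)·v_y = 0,
  so v ∝ (b, λ_1 - a) = (3, 1.6056) = u.
  ||u|| = √((3)² + (1.6056)²) = √(11.5778) ≈ 3.4026,
  v_1 = u/||u|| ≈ (0.8817, 0.4719) (||v_1|| = 1).

λ_1 = 11.6056,  λ_2 = 4.3944;  v_1 ≈ (0.8817, 0.4719)


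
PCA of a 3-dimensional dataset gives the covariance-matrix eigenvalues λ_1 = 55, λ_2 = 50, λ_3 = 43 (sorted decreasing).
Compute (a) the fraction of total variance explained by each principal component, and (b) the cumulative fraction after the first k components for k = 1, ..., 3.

Step 1 — total variance = trace(Sigma) = Σ λ_i = 55 + 50 + 43 = 148.

Step 2 — fraction explained by component i = λ_i / Σ λ:
  PC1: 55/148 = 0.3716
  PC2: 50/148 = 0.3378
  PC3: 43/148 = 0.2905

Step 3 — cumulative fraction after k components = (λ_1 + ... + λ_k) / Σ λ:
  k = 1: 55/148 = 0.3716
  k = 2: (55 + 50)/148 = 105/148 = 0.7095
  k = 3: (55 + 50 + 43)/148 = 148/148 = 1

Summary (fraction, with percent):

explained: PC1 0.3716 (37.16%), PC2 0.3378 (33.78%), PC3 0.2905 (29.05%);  cumulative: 0.3716, 0.7095, 1


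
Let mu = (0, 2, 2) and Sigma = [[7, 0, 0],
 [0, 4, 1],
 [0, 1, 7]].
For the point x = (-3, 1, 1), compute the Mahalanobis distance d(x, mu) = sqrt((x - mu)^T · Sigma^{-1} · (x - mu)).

Step 1 — centre the observation: (x - mu) = (-3, -1, -1).

Step 2 — invert Sigma (cofactor / det for 3×3, or solve directly):
  Sigma^{-1} = [[0.1429, 0, 0],
 [0, 0.2593, -0.037],
 [0, -0.037, 0.1481]].

Step 3 — form the quadratic (x - mu)^T · Sigma^{-1} · (x - mu):
  Sigma^{-1} · (x - mu) = (-0.4286, -0.2222, -0.1111).
  (x - mu)^T · [Sigma^{-1} · (x - mu)] = (-3)·(-0.4286) + (-1)·(-0.2222) + (-1)·(-0.1111) = 1.619.

Step 4 — take square root: d = √(1.619) ≈ 1.2724.

d(x, mu) = √(1.619) ≈ 1.2724


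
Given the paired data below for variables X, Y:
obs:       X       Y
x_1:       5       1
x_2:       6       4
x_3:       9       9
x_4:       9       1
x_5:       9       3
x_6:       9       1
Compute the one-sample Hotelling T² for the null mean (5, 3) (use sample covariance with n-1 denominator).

Step 1 — sample mean vector:
  mean(X) = (5 + 6 + 9 + 9 + 9 + 9) / 6 = 47/6 = 7.8333
  mean(Y) = (1 + 4 + 9 + 1 + 3 + 1) / 6 = 19/6 = 3.1667
  x̄ = (7.8333, 3.1667),  deviation x̄ - mu_0 = (7.8333, 3.1667) - (5, 3) = (2.8333, 0.1667).

Step 2 — sample covariance matrix, S[i,j] = (1/(n-1)) · Σ_k (x_{k,i} - mean_i) · (x_{k,j} - mean_j), divisor n-1 = 5:
  S[X,X] = ((-2.8333)·(-2.8333) + (-1.8333)·(-1.8333) + (1.1667)·(1.1667) + (1.1667)·(1.1667) + (1.1667)·(1.1667) + (1.1667)·(1.1667)) / 5 = 16.8333/5 = 3.3667
  S[X,Y] = ((-2.8333)·(-2.1667) + (-1.8333)·(0.8333) + (1.1667)·(5.8333) + (1.1667)·(-2.1667) + (1.1667)·(-0.1667) + (1.1667)·(-2.1667)) / 5 = 6.1667/5 = 1.2333
  S[Y,Y] = ((-2.1667)·(-2.1667) + (0.8333)·(0.8333) + (5.8333)·(5.8333) + (-2.1667)·(-2.1667) + (-0.1667)·(-0.1667) + (-2.1667)·(-2.1667)) / 5 = 48.8333/5 = 9.7667
  S = [[3.3667, 1.2333],
 [1.2333, 9.7667]].

Step 3 — invert S. det(S) = 3.3667·9.7667 - (1.2333)² = 31.36.
  S^{-1} = (1/det) · [[d, -b], [-b, a]] = [[0.3114, -0.0393],
 [-0.0393, 0.1074]].

Step 4 — quadratic form (x̄ - mu_0)^T · S^{-1} · (x̄ - mu_0):
  S^{-1} · (x̄ - mu_0) = (0.8759, -0.0935),
  (x̄ - mu_0)^T · [...] = (2.8333)·(0.8759) + (0.1667)·(-0.0935) = 2.466.

Step 5 — scale by n: T² = 6 · 2.466 = 14.7959.

T² ≈ 14.7959


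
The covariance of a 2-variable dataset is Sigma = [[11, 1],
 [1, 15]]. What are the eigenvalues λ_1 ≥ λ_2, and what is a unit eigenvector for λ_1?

Step 1 — characteristic polynomial of 2×2 Sigma:
  det(Sigma - λI) = λ² - trace · λ + det = 0.
  trace = 11 + 15 = 26, det = 11·15 - (1)² = 164.
Step 2 — discriminant:
  Δ = trace² - 4·det = 676 - 656 = 20.
Step 3 — eigenvalues:
  λ = (trace ± √Δ)/2 = (26 ± 4.4721)/2,
  λ_1 = 15.2361,  λ_2 = 10.7639.

Step 4 — unit eigenvector for λ_1: solve (Sigma - λ_1 I)v = 0. First row:
  (11 - 15.2361)·v_x + (1)·v_y = 0, i.e. (-4.2361)·v_x + (1)·v_y = 0,
  so v ∝ (b, λ_1 - a) = (1, 4.2361) = u.
  ||u|| = √((1)² + (4.2361)²) = √(18.9443) ≈ 4.3525,
  v_1 = u/||u|| ≈ (0.2298, 0.9732) (||v_1|| = 1).

λ_1 = 15.2361,  λ_2 = 10.7639;  v_1 ≈ (0.2298, 0.9732)


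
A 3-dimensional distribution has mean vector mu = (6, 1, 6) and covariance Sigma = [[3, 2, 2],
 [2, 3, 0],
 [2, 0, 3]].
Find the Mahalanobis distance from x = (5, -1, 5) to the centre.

Step 1 — centre the observation: (x - mu) = (-1, -2, -1).

Step 2 — invert Sigma (cofactor / det for 3×3, or solve directly):
  Sigma^{-1} = [[3, -2, -2],
 [-2, 1.6667, 1.3333],
 [-2, 1.3333, 1.6667]].

Step 3 — form the quadratic (x - mu)^T · Sigma^{-1} · (x - mu):
  Sigma^{-1} · (x - mu) = (3, -2.6667, -2.3333).
  (x - mu)^T · [Sigma^{-1} · (x - mu)] = (-1)·(3) + (-2)·(-2.6667) + (-1)·(-2.3333) = 4.6667.

Step 4 — take square root: d = √(4.6667) ≈ 2.1602.

d(x, mu) = √(4.6667) ≈ 2.1602


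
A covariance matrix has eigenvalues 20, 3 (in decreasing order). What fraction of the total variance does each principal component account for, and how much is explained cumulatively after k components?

Step 1 — total variance = trace(Sigma) = Σ λ_i = 20 + 3 = 23.

Step 2 — fraction explained by component i = λ_i / Σ λ:
  PC1: 20/23 = 0.8696
  PC2: 3/23 = 0.1304

Step 3 — cumulative fraction after k components = (λ_1 + ... + λ_k) / Σ λ:
  k = 1: 20/23 = 0.8696
  k = 2: (20 + 3)/23 = 23/23 = 1

Summary (fraction, with percent):

explained: PC1 0.8696 (86.96%), PC2 0.1304 (13.04%);  cumulative: 0.8696, 1


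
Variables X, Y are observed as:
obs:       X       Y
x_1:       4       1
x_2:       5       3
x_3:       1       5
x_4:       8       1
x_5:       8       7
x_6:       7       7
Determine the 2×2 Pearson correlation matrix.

Step 1 — column means:
  mean(X) = (4 + 5 + 1 + 8 + 8 + 7) / 6 = 33/6 = 5.5
  mean(Y) = (1 + 3 + 5 + 1 + 7 + 7) / 6 = 24/6 = 4

Step 2 — sample variances and covariances s[i,j] = (1/(n-1)) · Σ_k (x_{k,i} - mean_i) · (x_{k,j} - mean_j), with n-1 = 5:
  s[X,X] = ((-1.5)·(-1.5) + (-0.5)·(-0.5) + (-4.5)·(-4.5) + (2.5)·(2.5) + (2.5)·(2.5) + (1.5)·(1.5)) / 5 = 37.5/5 = 7.5
  s[X,Y] = ((-1.5)·(-3) + (-0.5)·(-1) + (-4.5)·(1) + (2.5)·(-3) + (2.5)·(3) + (1.5)·(3)) / 5 = 5/5 = 1
  s[Y,Y] = ((-3)·(-3) + (-1)·(-1) + (1)·(1) + (-3)·(-3) + (3)·(3) + (3)·(3)) / 5 = 38/5 = 7.6
  Sample standard deviations s_i = √(s[i,i]):
  s(X) = √(7.5) = 2.7386
  s(Y) = √(7.6) = 2.7568

Step 3 — r_{ij} = s_{ij} / (s_i · s_j):
  r[X,X] = 1 (diagonal).
  r[X,Y] = 1 / (2.7386 · 2.7568) = 1 / 7.5498 = 0.1325
  r[Y,Y] = 1 (diagonal).

R is symmetric with unit diagonal. Assembling:

R = [[1, 0.1325],
 [0.1325, 1]]


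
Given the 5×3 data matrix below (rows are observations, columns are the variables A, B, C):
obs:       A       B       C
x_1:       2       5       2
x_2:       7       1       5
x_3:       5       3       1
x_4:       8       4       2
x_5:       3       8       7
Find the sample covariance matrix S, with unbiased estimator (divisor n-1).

Step 1 — column means:
  mean(A) = (2 + 7 + 5 + 8 + 3) / 5 = 25/5 = 5
  mean(B) = (5 + 1 + 3 + 4 + 8) / 5 = 21/5 = 4.2
  mean(C) = (2 + 5 + 1 + 2 + 7) / 5 = 17/5 = 3.4

Step 2 — sample covariance S[i,j] = (1/(n-1)) · Σ_k (x_{k,i} - mean_i) · (x_{k,j} - mean_j), with n-1 = 4.
  S[A,A] = ((-3)·(-3) + (2)·(2) + (0)·(0) + (3)·(3) + (-2)·(-2)) / 4 = 26/4 = 6.5
  S[A,B] = ((-3)·(0.8) + (2)·(-3.2) + (0)·(-1.2) + (3)·(-0.2) + (-2)·(3.8)) / 4 = -17/4 = -4.25
  S[A,C] = ((-3)·(-1.4) + (2)·(1.6) + (0)·(-2.4) + (3)·(-1.4) + (-2)·(3.6)) / 4 = -4/4 = -1
  S[B,B] = ((0.8)·(0.8) + (-3.2)·(-3.2) + (-1.2)·(-1.2) + (-0.2)·(-0.2) + (3.8)·(3.8)) / 4 = 26.8/4 = 6.7
  S[B,C] = ((0.8)·(-1.4) + (-3.2)·(1.6) + (-1.2)·(-2.4) + (-0.2)·(-1.4) + (3.8)·(3.6)) / 4 = 10.6/4 = 2.65
  S[C,C] = ((-1.4)·(-1.4) + (1.6)·(1.6) + (-2.4)·(-2.4) + (-1.4)·(-1.4) + (3.6)·(3.6)) / 4 = 25.2/4 = 6.3

S is symmetric (S[j,i] = S[i,j]). Assembling:

S = [[6.5, -4.25, -1],
 [-4.25, 6.7, 2.65],
 [-1, 2.65, 6.3]]


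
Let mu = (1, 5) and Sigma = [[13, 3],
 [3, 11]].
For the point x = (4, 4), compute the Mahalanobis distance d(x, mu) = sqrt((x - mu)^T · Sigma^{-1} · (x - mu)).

Step 1 — centre the observation: (x - mu) = (3, -1).

Step 2 — invert Sigma. det(Sigma) = 13·11 - (3)² = 134.
  Sigma^{-1} = (1/det) · [[d, -b], [-b, a]] = [[0.0821, -0.0224],
 [-0.0224, 0.097]].

Step 3 — form the quadratic (x - mu)^T · Sigma^{-1} · (x - mu):
  Sigma^{-1} · (x - mu) = (0.2687, -0.1642).
  (x - mu)^T · [Sigma^{-1} · (x - mu)] = (3)·(0.2687) + (-1)·(-0.1642) = 0.9701.

Step 4 — take square root: d = √(0.9701) ≈ 0.985.

d(x, mu) = √(0.9701) ≈ 0.985


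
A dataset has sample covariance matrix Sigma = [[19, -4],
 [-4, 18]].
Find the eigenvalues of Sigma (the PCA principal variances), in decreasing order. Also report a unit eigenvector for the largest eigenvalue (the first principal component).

Step 1 — characteristic polynomial of 2×2 Sigma:
  det(Sigma - λI) = λ² - trace · λ + det = 0.
  trace = 19 + 18 = 37, det = 19·18 - (-4)² = 326.
Step 2 — discriminant:
  Δ = trace² - 4·det = 1369 - 1304 = 65.
Step 3 — eigenvalues:
  λ = (trace ± √Δ)/2 = (37 ± 8.0623)/2,
  λ_1 = 22.5311,  λ_2 = 14.4689.

Step 4 — unit eigenvector for λ_1: solve (Sigma - λ_1 I)v = 0. First row:
  (19 - 22.5311)·v_x + (-4)·v_y = 0, i.e. (-3.5311)·v_x + (-4)·v_y = 0,
  so v ∝ (b, λ_1 - a) = (-4, 3.5311); multiply by -1 so the first entry is positive: u = (4, -3.5311).
  ||u|| = √((4)² + (-3.5311)²) = √(28.4689) ≈ 5.3356,
  v_1 = u/||u|| ≈ (0.7497, -0.6618) (||v_1|| = 1).

λ_1 = 22.5311,  λ_2 = 14.4689;  v_1 ≈ (0.7497, -0.6618)


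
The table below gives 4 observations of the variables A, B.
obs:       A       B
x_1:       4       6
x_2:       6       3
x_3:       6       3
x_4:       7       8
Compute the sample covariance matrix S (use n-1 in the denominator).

Step 1 — column means:
  mean(A) = (4 + 6 + 6 + 7) / 4 = 23/4 = 5.75
  mean(B) = (6 + 3 + 3 + 8) / 4 = 20/4 = 5

Step 2 — sample covariance S[i,j] = (1/(n-1)) · Σ_k (x_{k,i} - mean_i) · (x_{k,j} - mean_j), with n-1 = 3.
  S[A,A] = ((-1.75)·(-1.75) + (0.25)·(0.25) + (0.25)·(0.25) + (1.25)·(1.25)) / 3 = 4.75/3 = 1.5833
  S[A,B] = ((-1.75)·(1) + (0.25)·(-2) + (0.25)·(-2) + (1.25)·(3)) / 3 = 1/3 = 0.3333
  S[B,B] = ((1)·(1) + (-2)·(-2) + (-2)·(-2) + (3)·(3)) / 3 = 18/3 = 6

S is symmetric (S[j,i] = S[i,j]). Assembling:

S = [[1.5833, 0.3333],
 [0.3333, 6]]


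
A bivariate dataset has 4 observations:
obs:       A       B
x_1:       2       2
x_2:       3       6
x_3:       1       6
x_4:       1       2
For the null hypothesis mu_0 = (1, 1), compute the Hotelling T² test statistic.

Step 1 — sample mean vector:
  mean(A) = (2 + 3 + 1 + 1) / 4 = 7/4 = 1.75
  mean(B) = (2 + 6 + 6 + 2) / 4 = 16/4 = 4
  x̄ = (1.75, 4),  deviation x̄ - mu_0 = (1.75, 4) - (1, 1) = (0.75, 3).

Step 2 — sample covariance matrix, S[i,j] = (1/(n-1)) · Σ_k (x_{k,i} - mean_i) · (x_{k,j} - mean_j), divisor n-1 = 3:
  S[A,A] = ((0.25)·(0.25) + (1.25)·(1.25) + (-0.75)·(-0.75) + (-0.75)·(-0.75)) / 3 = 2.75/3 = 0.9167
  S[A,B] = ((0.25)·(-2) + (1.25)·(2) + (-0.75)·(2) + (-0.75)·(-2)) / 3 = 2/3 = 0.6667
  S[B,B] = ((-2)·(-2) + (2)·(2) + (2)·(2) + (-2)·(-2)) / 3 = 16/3 = 5.3333
  S = [[0.9167, 0.6667],
 [0.6667, 5.3333]].

Step 3 — invert S. det(S) = 0.9167·5.3333 - (0.6667)² = 4.4444.
  S^{-1} = (1/det) · [[d, -b], [-b, a]] = [[1.2, -0.15],
 [-0.15, 0.2062]].

Step 4 — quadratic form (x̄ - mu_0)^T · S^{-1} · (x̄ - mu_0):
  S^{-1} · (x̄ - mu_0) = (0.45, 0.5062),
  (x̄ - mu_0)^T · [...] = (0.75)·(0.45) + (3)·(0.5062) = 1.8562.

Step 5 — scale by n: T² = 4 · 1.8562 = 7.425.

T² ≈ 7.425


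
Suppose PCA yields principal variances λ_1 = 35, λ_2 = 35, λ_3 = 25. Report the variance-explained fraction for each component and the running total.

Step 1 — total variance = trace(Sigma) = Σ λ_i = 35 + 35 + 25 = 95.

Step 2 — fraction explained by component i = λ_i / Σ λ:
  PC1: 35/95 = 0.3684
  PC2: 35/95 = 0.3684
  PC3: 25/95 = 0.2632

Step 3 — cumulative fraction after k components = (λ_1 + ... + λ_k) / Σ λ:
  k = 1: 35/95 = 0.3684
  k = 2: (35 + 35)/95 = 70/95 = 0.7368
  k = 3: (35 + 35 + 25)/95 = 95/95 = 1

Summary (fraction, with percent):

explained: PC1 0.3684 (36.84%), PC2 0.3684 (36.84%), PC3 0.2632 (26.32%);  cumulative: 0.3684, 0.7368, 1


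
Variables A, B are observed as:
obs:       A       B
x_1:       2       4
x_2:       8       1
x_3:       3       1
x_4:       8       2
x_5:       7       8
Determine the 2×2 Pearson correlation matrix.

Step 1 — column means:
  mean(A) = (2 + 8 + 3 + 8 + 7) / 5 = 28/5 = 5.6
  mean(B) = (4 + 1 + 1 + 2 + 8) / 5 = 16/5 = 3.2

Step 2 — sample variances and covariances s[i,j] = (1/(n-1)) · Σ_k (x_{k,i} - mean_i) · (x_{k,j} - mean_j), with n-1 = 4:
  s[A,A] = ((-3.6)·(-3.6) + (2.4)·(2.4) + (-2.6)·(-2.6) + (2.4)·(2.4) + (1.4)·(1.4)) / 4 = 33.2/4 = 8.3
  s[A,B] = ((-3.6)·(0.8) + (2.4)·(-2.2) + (-2.6)·(-2.2) + (2.4)·(-1.2) + (1.4)·(4.8)) / 4 = 1.4/4 = 0.35
  s[B,B] = ((0.8)·(0.8) + (-2.2)·(-2.2) + (-2.2)·(-2.2) + (-1.2)·(-1.2) + (4.8)·(4.8)) / 4 = 34.8/4 = 8.7
  Sample standard deviations s_i = √(s[i,i]):
  s(A) = √(8.3) = 2.881
  s(B) = √(8.7) = 2.9496

Step 3 — r_{ij} = s_{ij} / (s_i · s_j):
  r[A,A] = 1 (diagonal).
  r[A,B] = 0.35 / (2.881 · 2.9496) = 0.35 / 8.4976 = 0.0412
  r[B,B] = 1 (diagonal).

R is symmetric with unit diagonal. Assembling:

R = [[1, 0.0412],
 [0.0412, 1]]


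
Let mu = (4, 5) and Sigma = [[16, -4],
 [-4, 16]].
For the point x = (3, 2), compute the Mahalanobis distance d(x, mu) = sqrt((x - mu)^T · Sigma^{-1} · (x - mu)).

Step 1 — centre the observation: (x - mu) = (-1, -3).

Step 2 — invert Sigma. det(Sigma) = 16·16 - (-4)² = 240.
  Sigma^{-1} = (1/det) · [[d, -b], [-b, a]] = [[0.0667, 0.0167],
 [0.0167, 0.0667]].

Step 3 — form the quadratic (x - mu)^T · Sigma^{-1} · (x - mu):
  Sigma^{-1} · (x - mu) = (-0.1167, -0.2167).
  (x - mu)^T · [Sigma^{-1} · (x - mu)] = (-1)·(-0.1167) + (-3)·(-0.2167) = 0.7667.

Step 4 — take square root: d = √(0.7667) ≈ 0.8756.

d(x, mu) = √(0.7667) ≈ 0.8756


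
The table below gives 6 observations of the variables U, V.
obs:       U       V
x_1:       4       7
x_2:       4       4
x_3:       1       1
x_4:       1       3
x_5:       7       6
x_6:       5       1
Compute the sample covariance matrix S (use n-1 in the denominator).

Step 1 — column means:
  mean(U) = (4 + 4 + 1 + 1 + 7 + 5) / 6 = 22/6 = 3.6667
  mean(V) = (7 + 4 + 1 + 3 + 6 + 1) / 6 = 22/6 = 3.6667

Step 2 — sample covariance S[i,j] = (1/(n-1)) · Σ_k (x_{k,i} - mean_i) · (x_{k,j} - mean_j), with n-1 = 5.
  S[U,U] = ((0.3333)·(0.3333) + (0.3333)·(0.3333) + (-2.6667)·(-2.6667) + (-2.6667)·(-2.6667) + (3.3333)·(3.3333) + (1.3333)·(1.3333)) / 5 = 27.3333/5 = 5.4667
  S[U,V] = ((0.3333)·(3.3333) + (0.3333)·(0.3333) + (-2.6667)·(-2.6667) + (-2.6667)·(-0.6667) + (3.3333)·(2.3333) + (1.3333)·(-2.6667)) / 5 = 14.3333/5 = 2.8667
  S[V,V] = ((3.3333)·(3.3333) + (0.3333)·(0.3333) + (-2.6667)·(-2.6667) + (-0.6667)·(-0.6667) + (2.3333)·(2.3333) + (-2.6667)·(-2.6667)) / 5 = 31.3333/5 = 6.2667

S is symmetric (S[j,i] = S[i,j]). Assembling:

S = [[5.4667, 2.8667],
 [2.8667, 6.2667]]


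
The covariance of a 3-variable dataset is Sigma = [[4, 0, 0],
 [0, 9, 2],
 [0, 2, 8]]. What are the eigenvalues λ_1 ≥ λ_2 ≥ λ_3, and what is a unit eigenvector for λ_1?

Step 1 — characteristic polynomial p(λ) = det(λI - Sigma) = λ³ - tr·λ² + c_1·λ - det, where tr = trace, c_1 = sum of the principal 2×2 minors, det = det(Sigma):
  tr = 4 + 9 + 8 = 21,
  c_1 = (4·9 - (0)²) + (4·8 - (0)²) + (9·8 - (2)²) = 36 + 32 + 68 = 136,
  det = 4·(9·8 - (2)²) - (0)·((0)·8 - (2)·(0)) + (0)·((0)·(2) - 9·(0)) = 4·(68) - (0)·(0) + (0)·(0) = 272.
  So p(λ) = λ³ - 21λ² + 136λ - 272.
Step 2 — look for an integer root (rational root theorem: any rational root is an integer divisor of 272). Testing λ = 4:
  p(4) = 64 - 336 + 544 - 272 = 0  ✓
  Dividing out (λ - 4): p(λ) = (λ - 4)(λ² - 17λ + 68).
Step 3 — remaining eigenvalues from the quadratic λ² - 17λ + 68 = 0:
  Δ = 17² - 4·68 = 289 - 272 = 17,  λ = (17 ± √17)/2 = (17 ± 4.1231)/2 ≈ 10.5616 or 6.4384.
  Sorted: λ_1 = 10.5616,  λ_2 = 6.4384,  λ_3 = 4  (check: sum = 21 = tr ✓).

Step 4 — unit eigenvector for λ_1 ≈ 10.5616: v spans the null space of (Sigma - λ_1 I), whose rows are
  r_1 = (-6.5616, 0, 0),  r_2 = (0, -1.5616, 2),  r_3 = (0, 2, -2.5616).
  v is orthogonal to every row, so take v ∝ r_1 × r_2 = ((0)·(2) - (0)·(-1.5616), (0)·(0) - (-6.5616)·(2), (-6.5616)·(-1.5616) - (0)·(0)) ≈ (0, 13.1231, 10.2462).
  Let u = (0, 13.1231, 10.2462).
  ||u|| = √((0)² + (13.1231)² + (10.2462)²) = √(277.2007) ≈ 16.6493,  v_1 = u/||u|| ≈ (0, 0.7882, 0.6154) (||v_1|| = 1).

λ_1 = 10.5616,  λ_2 = 6.4384,  λ_3 = 4;  v_1 ≈ (0, 0.7882, 0.6154)
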